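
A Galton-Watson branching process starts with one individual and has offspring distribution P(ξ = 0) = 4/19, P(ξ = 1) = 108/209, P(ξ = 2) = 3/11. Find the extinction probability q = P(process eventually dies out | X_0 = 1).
q = 44/57

The pgf is f(s) = 4/19 + 108/209·s + 3/11·s². The extinction probability q is the smallest fixed point of f in [0, 1]. Setting s = f(s):
  3/11·s² + (108/209 − 1)·s + 4/19 = 0
  3/11·s² − (4/19 + 3/11)·s + 4/19 = 0
which factors as (s − 1)·(3/11·s − 4/19) = 0, giving roots s = 1 and s = (4/19)/(3/11) = 44/57.
Mean offspring μ = 108/209 + 2·3/11 = 222/209 > 1 (supercritical), so q < 1. The extinction probability is the smaller root: q = (4/19)/(3/11) = 44/57.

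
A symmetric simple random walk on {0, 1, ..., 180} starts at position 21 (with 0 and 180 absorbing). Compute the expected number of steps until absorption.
E[τ | X_0 = 21] = 3339

Let v_k = E[τ | X_0 = k]. Boundary: v_0 = v_180 = 0. Recurrence: v_k = 1 + (v_{k-1} + v_{k+1})/2 for 1 ≤ k ≤ 179. The particular solution to v_k − (v_{k-1} + v_{k+1})/2 = 1 is v_k = −k^2. Adding homogeneous solution A + B k and matching boundaries gives v_k = k (180 − k). Substituting k = 21: v_21 = 21 · 159 = 3339.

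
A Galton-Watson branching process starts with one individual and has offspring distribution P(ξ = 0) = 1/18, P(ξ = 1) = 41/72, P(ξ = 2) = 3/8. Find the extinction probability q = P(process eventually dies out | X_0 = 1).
q = 4/27

The pgf is f(s) = 1/18 + 41/72·s + 3/8·s². The extinction probability q is the smallest fixed point of f in [0, 1]. Setting s = f(s):
  3/8·s² + (41/72 − 1)·s + 1/18 = 0
  3/8·s² − (1/18 + 3/8)·s + 1/18 = 0
which factors as (s − 1)·(3/8·s − 1/18) = 0, giving roots s = 1 and s = (1/18)/(3/8) = 4/27.
Mean offspring μ = 41/72 + 2·3/8 = 95/72 > 1 (supercritical), so q < 1. The extinction probability is the smaller root: q = (1/18)/(3/8) = 4/27.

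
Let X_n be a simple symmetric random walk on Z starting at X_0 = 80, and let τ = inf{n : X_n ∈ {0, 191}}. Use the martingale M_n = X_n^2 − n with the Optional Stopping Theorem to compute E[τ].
E[τ] = 8880

M_n = X_n^2 − n is a martingale (since E[X_{n+1}^2 | F_n] = X_n^2 + 1). By OST (τ has finite mean in a bounded region), E[M_τ] = E[M_0] = X_0^2 − 0 = 80^2 = 6400. Also E[M_τ] = E[X_τ^2] − E[τ]. The walk exits at 0 or 191, with P(hit 191 first) = 80/191, so E[X_τ^2] = 191^2 · 80/191 + 0 = 15280. Thus E[τ] = E[X_τ^2] − E[M_τ] = 15280 − 6400 = 8880 = 80(191 − 80) = 8880.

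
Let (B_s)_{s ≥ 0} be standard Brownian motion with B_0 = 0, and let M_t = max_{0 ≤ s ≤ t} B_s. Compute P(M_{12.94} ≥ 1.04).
P(M_{12.94} ≥ 1.04) = 2·P(B_{12.94} ≥ 1.04) = 2(1 − Φ(1.04/√12.94)) ≈ 0.7725

By the reflection principle for Brownian motion, P(M_t ≥ a) = 2 · P(B_t ≥ a) for a ≥ 0. Since B_t ~ N(0, t), P(B_t ≥ 1.04) = 1 − Φ(1.04/√t) = 1 − Φ(1.04/√12.94) = 1 − Φ(0.2891). So
  P(M_{12.94} ≥ 1.04) = 2(1 − Φ(0.2891)) ≈ 0.7725.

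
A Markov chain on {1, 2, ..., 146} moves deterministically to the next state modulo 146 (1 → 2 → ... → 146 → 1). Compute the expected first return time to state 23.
E[T_23 | X_0 = 23] = 146

The chain cycles deterministically, so starting at state 23 it returns in exactly 146 steps. Equivalently, the stationary distribution is uniform π_j = 1/146 for every state j, so by Kac's formula E[T_23] = 1/π_23 = 146.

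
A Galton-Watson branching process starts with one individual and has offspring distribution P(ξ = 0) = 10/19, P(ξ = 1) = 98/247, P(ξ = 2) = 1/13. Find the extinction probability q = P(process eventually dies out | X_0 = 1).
q = 1

Mean offspring μ = 0·10/19 + 1·98/247 + 2·1/13 = 136/247 ≤ 1. For μ ≤ 1 with offspring not concentrated at 1, the Galton-Watson process goes extinct almost surely, so q = 1.
(Algebraic check: The pgf is f(s) = 10/19 + 98/247·s + 1/13·s². The extinction probability q is the smallest fixed point of f in [0, 1]. Setting s = f(s):
  1/13·s² + (98/247 − 1)·s + 10/19 = 0
  1/13·s² − (10/19 + 1/13)·s + 10/19 = 0
which factors as (s − 1)·(1/13·s − 10/19) = 0, giving roots s = 1 and s = (10/19)/(1/13) = 130/19. Since 130/19 ≥ 1, the smallest root in [0, 1] is s = 1.)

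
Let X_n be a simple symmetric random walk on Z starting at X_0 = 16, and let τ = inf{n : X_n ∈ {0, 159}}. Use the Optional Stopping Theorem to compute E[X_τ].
E[X_τ] = 16

X_n is a martingale and τ is a bounded-mean stopping time (indeed τ is finite a.s. with bounded expectation since the walk is in a bounded region). By the OST, E[X_τ] = E[X_0] = 16. Equivalently: E[X_τ] = 159 · P(hit 159 first) + 0 · P(hit 0 first) = 159 · (16/159) = 16.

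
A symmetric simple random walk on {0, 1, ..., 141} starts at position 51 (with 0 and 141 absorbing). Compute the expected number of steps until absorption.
E[τ | X_0 = 51] = 4590

Let v_k = E[τ | X_0 = k]. Boundary: v_0 = v_141 = 0. Recurrence: v_k = 1 + (v_{k-1} + v_{k+1})/2 for 1 ≤ k ≤ 140. The particular solution to v_k − (v_{k-1} + v_{k+1})/2 = 1 is v_k = −k^2. Adding homogeneous solution A + B k and matching boundaries gives v_k = k (141 − k). Substituting k = 51: v_51 = 51 · 90 = 4590.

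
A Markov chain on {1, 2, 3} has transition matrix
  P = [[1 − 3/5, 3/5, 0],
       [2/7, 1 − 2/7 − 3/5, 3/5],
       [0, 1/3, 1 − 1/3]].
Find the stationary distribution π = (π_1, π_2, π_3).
π = (25/172, 105/344, 189/344)

This is a birth-death chain on three states, which satisfies detailed balance: π_1 · P_{12} = π_2 · P_{21} and π_2 · P_{23} = π_3 · P_{32}.
From π_1 · 3/5 = π_2 · 2/7: π_2/π_1 = (3/5)/(2/7) = 21/10.
From π_2 · 3/5 = π_3 · 1/3: π_3/π_2 = (3/5)/(1/3) = 9/5.
Take π_1 proportional to 1; then unnormalized π = (1, 21/10, 189/50). Normalize by dividing by the sum 172/25:
  π = (25/172, 105/344, 189/344).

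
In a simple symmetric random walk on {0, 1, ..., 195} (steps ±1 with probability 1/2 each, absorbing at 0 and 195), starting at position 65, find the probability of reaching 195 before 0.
P(hit 195 before 0) = 65/195 = 1/3

Let u_k = P(hit 195 before 0 | start at k). Then u_0 = 0, u_195 = 1, and u_k = u_{k-1}/2 + u_{k+1}/2 for 1 ≤ k ≤ 194. This harmonic recurrence is solved by u_k = k/195, giving u_65 = 65/195 = 1/3.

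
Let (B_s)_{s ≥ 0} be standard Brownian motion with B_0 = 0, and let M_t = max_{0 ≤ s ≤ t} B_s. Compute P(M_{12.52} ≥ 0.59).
P(M_{12.52} ≥ 0.59) = 2·P(B_{12.52} ≥ 0.59) = 2(1 − Φ(0.59/√12.52)) ≈ 0.8676

By the reflection principle for Brownian motion, P(M_t ≥ a) = 2 · P(B_t ≥ a) for a ≥ 0. Since B_t ~ N(0, t), P(B_t ≥ 0.59) = 1 − Φ(0.59/√t) = 1 − Φ(0.59/√12.52) = 1 − Φ(0.1667). So
  P(M_{12.52} ≥ 0.59) = 2(1 − Φ(0.1667)) ≈ 0.8676.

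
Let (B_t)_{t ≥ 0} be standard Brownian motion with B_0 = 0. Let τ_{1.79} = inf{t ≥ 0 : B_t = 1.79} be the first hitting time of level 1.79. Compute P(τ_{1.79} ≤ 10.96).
P(τ_{1.79} ≤ 10.96) = 2(1 − Φ(1.79/√10.96)) = 2(1 − Φ(0.5407)) ≈ 0.5887

By the reflection principle for standard BM, P(τ_b ≤ t) = 2 · P(B_t ≥ b). Since B_t ~ N(0, t), P(B_t ≥ 1.79) = 1 − Φ(1.79/√t) = 1 − Φ(1.79/√10.96) = 1 − Φ(0.5407) ≈ 0.29436. Doubling: P(τ_{1.79} ≤ 10.96) ≈ 2 · 0.29436 = 0.58872 ≈ 0.5887.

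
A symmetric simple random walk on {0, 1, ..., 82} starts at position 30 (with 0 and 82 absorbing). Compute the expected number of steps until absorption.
E[τ | X_0 = 30] = 1560

Let v_k = E[τ | X_0 = k]. Boundary: v_0 = v_82 = 0. Recurrence: v_k = 1 + (v_{k-1} + v_{k+1})/2 for 1 ≤ k ≤ 81. The particular solution to v_k − (v_{k-1} + v_{k+1})/2 = 1 is v_k = −k^2. Adding homogeneous solution A + B k and matching boundaries gives v_k = k (82 − k). Substituting k = 30: v_30 = 30 · 52 = 1560.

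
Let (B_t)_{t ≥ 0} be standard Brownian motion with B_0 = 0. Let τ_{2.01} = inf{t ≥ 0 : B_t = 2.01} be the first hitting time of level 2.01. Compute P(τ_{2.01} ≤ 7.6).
P(τ_{2.01} ≤ 7.6) = 2(1 − Φ(2.01/√7.6)) = 2(1 − Φ(0.7291)) ≈ 0.4659

By the reflection principle for standard BM, P(τ_b ≤ t) = 2 · P(B_t ≥ b). Since B_t ~ N(0, t), P(B_t ≥ 2.01) = 1 − Φ(2.01/√t) = 1 − Φ(2.01/√7.6) = 1 − Φ(0.7291) ≈ 0.23297. Doubling: P(τ_{2.01} ≤ 7.6) ≈ 2 · 0.23297 = 0.46594 ≈ 0.4659.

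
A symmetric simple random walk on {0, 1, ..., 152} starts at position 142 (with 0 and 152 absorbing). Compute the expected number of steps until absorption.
E[τ | X_0 = 142] = 1420

Let v_k = E[τ | X_0 = k]. Boundary: v_0 = v_152 = 0. Recurrence: v_k = 1 + (v_{k-1} + v_{k+1})/2 for 1 ≤ k ≤ 151. The particular solution to v_k − (v_{k-1} + v_{k+1})/2 = 1 is v_k = −k^2. Adding homogeneous solution A + B k and matching boundaries gives v_k = k (152 − k). Substituting k = 142: v_142 = 142 · 10 = 1420.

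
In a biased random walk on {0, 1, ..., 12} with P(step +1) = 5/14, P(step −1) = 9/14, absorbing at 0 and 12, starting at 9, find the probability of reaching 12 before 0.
P(hit 12 before 0) = (1 − (9/5)^9) / (1 − (9/5)^12) = 79773875/467194364

Let u_k denote P(reach 12 before 0 | start at k). Boundary: u_0 = 0, u_12 = 1. Recurrence: u_k = 5/14·u_{k+1} + 9/14·u_{k-1} for 1 ≤ k ≤ 11. Try u_k = A + B·r^k with r = q/p = (9/14)/(5/14) = 9/5. Substitution satisfies the recurrence; boundary conditions give:
  u_k = (1 − r^k) / (1 − r^N) = (1 − (9/5)^9) / (1 − (9/5)^12) = 79773875/467194364.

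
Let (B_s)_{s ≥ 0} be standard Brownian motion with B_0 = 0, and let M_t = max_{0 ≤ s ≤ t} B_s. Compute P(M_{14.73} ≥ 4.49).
P(M_{14.73} ≥ 4.49) = 2·P(B_{14.73} ≥ 4.49) = 2(1 − Φ(4.49/√14.73)) ≈ 0.2420

By the reflection principle for Brownian motion, P(M_t ≥ a) = 2 · P(B_t ≥ a) for a ≥ 0. Since B_t ~ N(0, t), P(B_t ≥ 4.49) = 1 − Φ(4.49/√t) = 1 − Φ(4.49/√14.73) = 1 − Φ(1.1699). So
  P(M_{14.73} ≥ 4.49) = 2(1 − Φ(1.1699)) ≈ 0.2420.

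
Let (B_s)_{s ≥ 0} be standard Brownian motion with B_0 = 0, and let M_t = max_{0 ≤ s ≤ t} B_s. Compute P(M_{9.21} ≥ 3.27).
P(M_{9.21} ≥ 3.27) = 2·P(B_{9.21} ≥ 3.27) = 2(1 − Φ(3.27/√9.21)) ≈ 0.2813

By the reflection principle for Brownian motion, P(M_t ≥ a) = 2 · P(B_t ≥ a) for a ≥ 0. Since B_t ~ N(0, t), P(B_t ≥ 3.27) = 1 − Φ(3.27/√t) = 1 − Φ(3.27/√9.21) = 1 − Φ(1.0775). So
  P(M_{9.21} ≥ 3.27) = 2(1 − Φ(1.0775)) ≈ 0.2813.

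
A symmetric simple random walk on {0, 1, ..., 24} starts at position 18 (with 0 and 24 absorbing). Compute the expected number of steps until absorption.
E[τ | X_0 = 18] = 108

Let v_k = E[τ | X_0 = k]. Boundary: v_0 = v_24 = 0. Recurrence: v_k = 1 + (v_{k-1} + v_{k+1})/2 for 1 ≤ k ≤ 23. The particular solution to v_k − (v_{k-1} + v_{k+1})/2 = 1 is v_k = −k^2. Adding homogeneous solution A + B k and matching boundaries gives v_k = k (24 − k). Substituting k = 18: v_18 = 18 · 6 = 108.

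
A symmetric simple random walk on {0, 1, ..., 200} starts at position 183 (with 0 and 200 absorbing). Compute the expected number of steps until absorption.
E[τ | X_0 = 183] = 3111

Let v_k = E[τ | X_0 = k]. Boundary: v_0 = v_200 = 0. Recurrence: v_k = 1 + (v_{k-1} + v_{k+1})/2 for 1 ≤ k ≤ 199. The particular solution to v_k − (v_{k-1} + v_{k+1})/2 = 1 is v_k = −k^2. Adding homogeneous solution A + B k and matching boundaries gives v_k = k (200 − k). Substituting k = 183: v_183 = 183 · 17 = 3111.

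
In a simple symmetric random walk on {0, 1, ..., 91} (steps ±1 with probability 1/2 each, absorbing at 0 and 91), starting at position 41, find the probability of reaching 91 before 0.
P(hit 91 before 0) = 41/91

Let u_k = P(hit 91 before 0 | start at k). Then u_0 = 0, u_91 = 1, and u_k = u_{k-1}/2 + u_{k+1}/2 for 1 ≤ k ≤ 90. This harmonic recurrence is solved by u_k = k/91, giving u_41 = 41/91.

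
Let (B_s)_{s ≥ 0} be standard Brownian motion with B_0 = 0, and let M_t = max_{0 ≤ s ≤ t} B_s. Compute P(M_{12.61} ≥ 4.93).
P(M_{12.61} ≥ 4.93) = 2·P(B_{12.61} ≥ 4.93) = 2(1 − Φ(4.93/√12.61)) ≈ 0.1650

By the reflection principle for Brownian motion, P(M_t ≥ a) = 2 · P(B_t ≥ a) for a ≥ 0. Since B_t ~ N(0, t), P(B_t ≥ 4.93) = 1 − Φ(4.93/√t) = 1 − Φ(4.93/√12.61) = 1 − Φ(1.3883). So
  P(M_{12.61} ≥ 4.93) = 2(1 − Φ(1.3883)) ≈ 0.1650.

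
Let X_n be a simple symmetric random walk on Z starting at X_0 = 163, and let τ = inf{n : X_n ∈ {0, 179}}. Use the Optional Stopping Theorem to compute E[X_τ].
E[X_τ] = 163

X_n is a martingale and τ is a bounded-mean stopping time (indeed τ is finite a.s. with bounded expectation since the walk is in a bounded region). By the OST, E[X_τ] = E[X_0] = 163. Equivalently: E[X_τ] = 179 · P(hit 179 first) + 0 · P(hit 0 first) = 179 · (163/179) = 163.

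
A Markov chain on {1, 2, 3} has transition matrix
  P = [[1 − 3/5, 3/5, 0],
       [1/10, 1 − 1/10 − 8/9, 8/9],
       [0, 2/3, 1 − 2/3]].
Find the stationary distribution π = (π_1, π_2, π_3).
π = (1/15, 2/5, 8/15)

This is a birth-death chain on three states, which satisfies detailed balance: π_1 · P_{12} = π_2 · P_{21} and π_2 · P_{23} = π_3 · P_{32}.
From π_1 · 3/5 = π_2 · 1/10: π_2/π_1 = (3/5)/(1/10) = 6.
From π_2 · 8/9 = π_3 · 2/3: π_3/π_2 = (8/9)/(2/3) = 4/3.
Take π_1 proportional to 1; then unnormalized π = (1, 6, 8). Normalize by dividing by the sum 15:
  π = (1/15, 2/5, 8/15).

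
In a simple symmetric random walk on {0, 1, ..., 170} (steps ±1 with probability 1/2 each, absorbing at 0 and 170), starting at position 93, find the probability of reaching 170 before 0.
P(hit 170 before 0) = 93/170

Let u_k = P(hit 170 before 0 | start at k). Then u_0 = 0, u_170 = 1, and u_k = u_{k-1}/2 + u_{k+1}/2 for 1 ≤ k ≤ 169. This harmonic recurrence is solved by u_k = k/170, giving u_93 = 93/170.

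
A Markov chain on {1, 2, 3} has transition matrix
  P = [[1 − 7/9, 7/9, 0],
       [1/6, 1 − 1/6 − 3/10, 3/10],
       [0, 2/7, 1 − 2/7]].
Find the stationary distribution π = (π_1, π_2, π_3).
π = (30/317, 140/317, 147/317)

This is a birth-death chain on three states, which satisfies detailed balance: π_1 · P_{12} = π_2 · P_{21} and π_2 · P_{23} = π_3 · P_{32}.
From π_1 · 7/9 = π_2 · 1/6: π_2/π_1 = (7/9)/(1/6) = 14/3.
From π_2 · 3/10 = π_3 · 2/7: π_3/π_2 = (3/10)/(2/7) = 21/20.
Take π_1 proportional to 1; then unnormalized π = (1, 14/3, 49/10). Normalize by dividing by the sum 317/30:
  π = (30/317, 140/317, 147/317).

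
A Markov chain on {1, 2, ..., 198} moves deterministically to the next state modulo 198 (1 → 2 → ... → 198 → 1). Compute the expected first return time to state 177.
E[T_177 | X_0 = 177] = 198

The chain cycles deterministically, so starting at state 177 it returns in exactly 198 steps. Equivalently, the stationary distribution is uniform π_j = 1/198 for every state j, so by Kac's formula E[T_177] = 1/π_177 = 198.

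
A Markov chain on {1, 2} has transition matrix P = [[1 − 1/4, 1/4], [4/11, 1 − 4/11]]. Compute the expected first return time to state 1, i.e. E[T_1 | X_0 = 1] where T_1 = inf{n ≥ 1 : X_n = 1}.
E[T_1 | X_0 = 1] = 1/π_1 = 27/16

For an irreducible recurrent Markov chain with stationary distribution π, E[T_i | X_0 = i] = 1/π_i (Kac's formula). Here π_1 = (4/11)/(1/4 + 4/11) = (4/11)/(27/44) = 16/27, so E[T_1 | X_0 = 1] = 1/π_1 = (1/4 + 4/11)/(4/11) = (27/44)/(4/11) = 27/16.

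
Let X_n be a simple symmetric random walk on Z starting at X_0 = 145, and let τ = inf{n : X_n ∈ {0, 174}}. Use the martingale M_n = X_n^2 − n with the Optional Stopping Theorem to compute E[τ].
E[τ] = 4205

M_n = X_n^2 − n is a martingale (since E[X_{n+1}^2 | F_n] = X_n^2 + 1). By OST (τ has finite mean in a bounded region), E[M_τ] = E[M_0] = X_0^2 − 0 = 145^2 = 21025. Also E[M_τ] = E[X_τ^2] − E[τ]. The walk exits at 0 or 174, with P(hit 174 first) = 145/174, so E[X_τ^2] = 174^2 · 145/174 + 0 = 25230. Thus E[τ] = E[X_τ^2] − E[M_τ] = 25230 − 21025 = 4205 = 145(174 − 145) = 4205.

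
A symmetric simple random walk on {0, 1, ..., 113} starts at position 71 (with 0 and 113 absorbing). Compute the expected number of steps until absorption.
E[τ | X_0 = 71] = 2982

Let v_k = E[τ | X_0 = k]. Boundary: v_0 = v_113 = 0. Recurrence: v_k = 1 + (v_{k-1} + v_{k+1})/2 for 1 ≤ k ≤ 112. The particular solution to v_k − (v_{k-1} + v_{k+1})/2 = 1 is v_k = −k^2. Adding homogeneous solution A + B k and matching boundaries gives v_k = k (113 − k). Substituting k = 71: v_71 = 71 · 42 = 2982.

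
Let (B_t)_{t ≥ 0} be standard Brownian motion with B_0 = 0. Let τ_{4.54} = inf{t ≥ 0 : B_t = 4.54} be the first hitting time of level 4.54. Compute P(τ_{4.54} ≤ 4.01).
P(τ_{4.54} ≤ 4.01) = 2(1 − Φ(4.54/√4.01)) = 2(1 − Φ(2.2672)) ≈ 0.0234

By the reflection principle for standard BM, P(τ_b ≤ t) = 2 · P(B_t ≥ b). Since B_t ~ N(0, t), P(B_t ≥ 4.54) = 1 − Φ(4.54/√t) = 1 − Φ(4.54/√4.01) = 1 − Φ(2.2672) ≈ 0.01169. Doubling: P(τ_{4.54} ≤ 4.01) ≈ 2 · 0.01169 = 0.02338 ≈ 0.0234.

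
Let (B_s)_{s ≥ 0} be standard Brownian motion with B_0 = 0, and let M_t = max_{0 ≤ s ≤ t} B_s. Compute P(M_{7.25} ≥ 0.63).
P(M_{7.25} ≥ 0.63) = 2·P(B_{7.25} ≥ 0.63) = 2(1 − Φ(0.63/√7.25)) ≈ 0.8150

By the reflection principle for Brownian motion, P(M_t ≥ a) = 2 · P(B_t ≥ a) for a ≥ 0. Since B_t ~ N(0, t), P(B_t ≥ 0.63) = 1 − Φ(0.63/√t) = 1 − Φ(0.63/√7.25) = 1 − Φ(0.2340). So
  P(M_{7.25} ≥ 0.63) = 2(1 − Φ(0.2340)) ≈ 0.8150.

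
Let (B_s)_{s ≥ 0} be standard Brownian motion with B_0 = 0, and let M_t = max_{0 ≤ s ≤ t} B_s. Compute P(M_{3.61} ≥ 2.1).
P(M_{3.61} ≥ 2.1) = 2·P(B_{3.61} ≥ 2.1) = 2(1 − Φ(2.1/√3.61)) ≈ 0.2690

By the reflection principle for Brownian motion, P(M_t ≥ a) = 2 · P(B_t ≥ a) for a ≥ 0. Since B_t ~ N(0, t), P(B_t ≥ 2.1) = 1 − Φ(2.1/√t) = 1 − Φ(2.1/√3.61) = 1 − Φ(1.1053). So
  P(M_{3.61} ≥ 2.1) = 2(1 − Φ(1.1053)) ≈ 0.2690.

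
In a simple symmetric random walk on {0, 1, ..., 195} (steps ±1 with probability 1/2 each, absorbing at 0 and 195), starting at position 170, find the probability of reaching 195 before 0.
P(hit 195 before 0) = 170/195 = 34/39

Let u_k = P(hit 195 before 0 | start at k). Then u_0 = 0, u_195 = 1, and u_k = u_{k-1}/2 + u_{k+1}/2 for 1 ≤ k ≤ 194. This harmonic recurrence is solved by u_k = k/195, giving u_170 = 170/195 = 34/39.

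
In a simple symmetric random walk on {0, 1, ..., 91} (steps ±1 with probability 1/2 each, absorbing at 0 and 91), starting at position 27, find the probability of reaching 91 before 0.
P(hit 91 before 0) = 27/91

Let u_k = P(hit 91 before 0 | start at k). Then u_0 = 0, u_91 = 1, and u_k = u_{k-1}/2 + u_{k+1}/2 for 1 ≤ k ≤ 90. This harmonic recurrence is solved by u_k = k/91, giving u_27 = 27/91.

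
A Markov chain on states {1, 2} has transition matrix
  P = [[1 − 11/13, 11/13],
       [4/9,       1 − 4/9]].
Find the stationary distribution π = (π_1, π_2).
π_1 = 52/151, π_2 = 99/151

Solve πP = π with π_1 + π_2 = 1. From πP = π: π_1 · (1 − 11/13) + π_2 · 4/9 = π_1 ⇒ π_2 · 4/9 = π_1 · 11/13 ⇒ π_2/π_1 = (11/13)/(4/9) = 99/52. Together with π_1 + π_2 = 1:
  π_1 = (4/9)/(11/13 + 4/9) = (4/9)/(151/117) = 52/151,
  π_2 = (11/13)/(11/13 + 4/9) = (11/13)/(151/117) = 99/151.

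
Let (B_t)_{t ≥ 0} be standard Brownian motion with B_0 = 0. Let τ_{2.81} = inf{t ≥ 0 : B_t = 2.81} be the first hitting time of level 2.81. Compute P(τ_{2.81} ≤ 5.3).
P(τ_{2.81} ≤ 5.3) = 2(1 − Φ(2.81/√5.3)) = 2(1 − Φ(1.2206)) ≈ 0.2222

By the reflection principle for standard BM, P(τ_b ≤ t) = 2 · P(B_t ≥ b). Since B_t ~ N(0, t), P(B_t ≥ 2.81) = 1 − Φ(2.81/√t) = 1 − Φ(2.81/√5.3) = 1 − Φ(1.2206) ≈ 0.11112. Doubling: P(τ_{2.81} ≤ 5.3) ≈ 2 · 0.11112 = 0.22224 ≈ 0.2222.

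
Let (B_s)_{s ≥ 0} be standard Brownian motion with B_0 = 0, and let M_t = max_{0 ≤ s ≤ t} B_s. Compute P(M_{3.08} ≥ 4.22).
P(M_{3.08} ≥ 4.22) = 2·P(B_{3.08} ≥ 4.22) = 2(1 − Φ(4.22/√3.08)) ≈ 0.0162

By the reflection principle for Brownian motion, P(M_t ≥ a) = 2 · P(B_t ≥ a) for a ≥ 0. Since B_t ~ N(0, t), P(B_t ≥ 4.22) = 1 − Φ(4.22/√t) = 1 − Φ(4.22/√3.08) = 1 − Φ(2.4046). So
  P(M_{3.08} ≥ 4.22) = 2(1 − Φ(2.4046)) ≈ 0.0162.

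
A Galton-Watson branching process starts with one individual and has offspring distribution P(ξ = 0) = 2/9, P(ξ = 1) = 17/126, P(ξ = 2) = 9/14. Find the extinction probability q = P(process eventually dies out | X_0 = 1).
q = 28/81

The pgf is f(s) = 2/9 + 17/126·s + 9/14·s². The extinction probability q is the smallest fixed point of f in [0, 1]. Setting s = f(s):
  9/14·s² + (17/126 − 1)·s + 2/9 = 0
  9/14·s² − (2/9 + 9/14)·s + 2/9 = 0
which factors as (s − 1)·(9/14·s − 2/9) = 0, giving roots s = 1 and s = (2/9)/(9/14) = 28/81.
Mean offspring μ = 17/126 + 2·9/14 = 179/126 > 1 (supercritical), so q < 1. The extinction probability is the smaller root: q = (2/9)/(9/14) = 28/81.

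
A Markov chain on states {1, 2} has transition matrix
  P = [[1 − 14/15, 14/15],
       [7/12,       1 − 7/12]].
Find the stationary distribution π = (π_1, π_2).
π_1 = 5/13, π_2 = 8/13

Solve πP = π with π_1 + π_2 = 1. From πP = π: π_1 · (1 − 14/15) + π_2 · 7/12 = π_1 ⇒ π_2 · 7/12 = π_1 · 14/15 ⇒ π_2/π_1 = (14/15)/(7/12) = 8/5. Together with π_1 + π_2 = 1:
  π_1 = (7/12)/(14/15 + 7/12) = (7/12)/(91/60) = 5/13,
  π_2 = (14/15)/(14/15 + 7/12) = (14/15)/(91/60) = 8/13.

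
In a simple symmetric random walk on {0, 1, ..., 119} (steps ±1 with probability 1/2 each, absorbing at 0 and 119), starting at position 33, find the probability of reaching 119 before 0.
P(hit 119 before 0) = 33/119

Let u_k = P(hit 119 before 0 | start at k). Then u_0 = 0, u_119 = 1, and u_k = u_{k-1}/2 + u_{k+1}/2 for 1 ≤ k ≤ 118. This harmonic recurrence is solved by u_k = k/119, giving u_33 = 33/119.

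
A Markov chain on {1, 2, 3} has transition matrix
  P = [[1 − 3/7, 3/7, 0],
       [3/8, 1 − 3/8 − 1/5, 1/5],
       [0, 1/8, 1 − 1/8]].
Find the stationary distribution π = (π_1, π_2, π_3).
π = (35/139, 40/139, 64/139)

This is a birth-death chain on three states, which satisfies detailed balance: π_1 · P_{12} = π_2 · P_{21} and π_2 · P_{23} = π_3 · P_{32}.
From π_1 · 3/7 = π_2 · 3/8: π_2/π_1 = (3/7)/(3/8) = 8/7.
From π_2 · 1/5 = π_3 · 1/8: π_3/π_2 = (1/5)/(1/8) = 8/5.
Take π_1 proportional to 1; then unnormalized π = (1, 8/7, 64/35). Normalize by dividing by the sum 139/35:
  π = (35/139, 40/139, 64/139).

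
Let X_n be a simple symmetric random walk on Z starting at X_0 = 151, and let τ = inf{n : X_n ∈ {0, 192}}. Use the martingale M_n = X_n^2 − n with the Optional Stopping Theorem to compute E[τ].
E[τ] = 6191

M_n = X_n^2 − n is a martingale (since E[X_{n+1}^2 | F_n] = X_n^2 + 1). By OST (τ has finite mean in a bounded region), E[M_τ] = E[M_0] = X_0^2 − 0 = 151^2 = 22801. Also E[M_τ] = E[X_τ^2] − E[τ]. The walk exits at 0 or 192, with P(hit 192 first) = 151/192, so E[X_τ^2] = 192^2 · 151/192 + 0 = 28992. Thus E[τ] = E[X_τ^2] − E[M_τ] = 28992 − 22801 = 6191 = 151(192 − 151) = 6191.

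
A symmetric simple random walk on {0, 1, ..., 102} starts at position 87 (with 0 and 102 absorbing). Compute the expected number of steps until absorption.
E[τ | X_0 = 87] = 1305

Let v_k = E[τ | X_0 = k]. Boundary: v_0 = v_102 = 0. Recurrence: v_k = 1 + (v_{k-1} + v_{k+1})/2 for 1 ≤ k ≤ 101. The particular solution to v_k − (v_{k-1} + v_{k+1})/2 = 1 is v_k = −k^2. Adding homogeneous solution A + B k and matching boundaries gives v_k = k (102 − k). Substituting k = 87: v_87 = 87 · 15 = 1305.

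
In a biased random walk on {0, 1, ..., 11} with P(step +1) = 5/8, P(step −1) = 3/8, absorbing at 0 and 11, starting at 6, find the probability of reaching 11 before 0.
P(hit 11 before 0) = (1 − (3/5)^6) / (1 − (3/5)^11) = 23275000/24325489

Let u_k denote P(reach 11 before 0 | start at k). Boundary: u_0 = 0, u_11 = 1. Recurrence: u_k = 5/8·u_{k+1} + 3/8·u_{k-1} for 1 ≤ k ≤ 10. Try u_k = A + B·r^k with r = q/p = (3/8)/(5/8) = 3/5. Substitution satisfies the recurrence; boundary conditions give:
  u_k = (1 − r^k) / (1 − r^N) = (1 − (3/5)^6) / (1 − (3/5)^11) = 23275000/24325489.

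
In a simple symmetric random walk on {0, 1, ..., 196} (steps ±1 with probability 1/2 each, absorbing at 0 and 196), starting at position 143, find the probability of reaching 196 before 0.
P(hit 196 before 0) = 143/196

Let u_k = P(hit 196 before 0 | start at k). Then u_0 = 0, u_196 = 1, and u_k = u_{k-1}/2 + u_{k+1}/2 for 1 ≤ k ≤ 195. This harmonic recurrence is solved by u_k = k/196, giving u_143 = 143/196.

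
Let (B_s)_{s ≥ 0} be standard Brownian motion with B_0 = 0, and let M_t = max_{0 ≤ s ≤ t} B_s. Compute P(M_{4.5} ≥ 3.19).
P(M_{4.5} ≥ 3.19) = 2·P(B_{4.5} ≥ 3.19) = 2(1 − Φ(3.19/√4.5)) ≈ 0.1326

By the reflection principle for Brownian motion, P(M_t ≥ a) = 2 · P(B_t ≥ a) for a ≥ 0. Since B_t ~ N(0, t), P(B_t ≥ 3.19) = 1 − Φ(3.19/√t) = 1 − Φ(3.19/√4.5) = 1 − Φ(1.5038). So
  P(M_{4.5} ≥ 3.19) = 2(1 − Φ(1.5038)) ≈ 0.1326.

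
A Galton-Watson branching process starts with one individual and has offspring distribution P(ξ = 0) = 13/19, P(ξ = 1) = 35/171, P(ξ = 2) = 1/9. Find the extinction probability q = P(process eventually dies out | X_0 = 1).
q = 1

Mean offspring μ = 0·13/19 + 1·35/171 + 2·1/9 = 73/171 ≤ 1. For μ ≤ 1 with offspring not concentrated at 1, the Galton-Watson process goes extinct almost surely, so q = 1.
(Algebraic check: The pgf is f(s) = 13/19 + 35/171·s + 1/9·s². The extinction probability q is the smallest fixed point of f in [0, 1]. Setting s = f(s):
  1/9·s² + (35/171 − 1)·s + 13/19 = 0
  1/9·s² − (13/19 + 1/9)·s + 13/19 = 0
which factors as (s − 1)·(1/9·s − 13/19) = 0, giving roots s = 1 and s = (13/19)/(1/9) = 117/19. Since 117/19 ≥ 1, the smallest root in [0, 1] is s = 1.)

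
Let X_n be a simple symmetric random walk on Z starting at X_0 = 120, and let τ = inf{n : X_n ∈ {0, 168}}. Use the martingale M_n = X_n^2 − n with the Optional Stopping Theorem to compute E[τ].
E[τ] = 5760

M_n = X_n^2 − n is a martingale (since E[X_{n+1}^2 | F_n] = X_n^2 + 1). By OST (τ has finite mean in a bounded region), E[M_τ] = E[M_0] = X_0^2 − 0 = 120^2 = 14400. Also E[M_τ] = E[X_τ^2] − E[τ]. The walk exits at 0 or 168, with P(hit 168 first) = 120/168, so E[X_τ^2] = 168^2 · 120/168 + 0 = 20160. Thus E[τ] = E[X_τ^2] − E[M_τ] = 20160 − 14400 = 5760 = 120(168 − 120) = 5760.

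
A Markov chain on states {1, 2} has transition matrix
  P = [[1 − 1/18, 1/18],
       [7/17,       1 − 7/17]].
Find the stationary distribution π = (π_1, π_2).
π_1 = 126/143, π_2 = 17/143

Solve πP = π with π_1 + π_2 = 1. From πP = π: π_1 · (1 − 1/18) + π_2 · 7/17 = π_1 ⇒ π_2 · 7/17 = π_1 · 1/18 ⇒ π_2/π_1 = (1/18)/(7/17) = 17/126. Together with π_1 + π_2 = 1:
  π_1 = (7/17)/(1/18 + 7/17) = (7/17)/(143/306) = 126/143,
  π_2 = (1/18)/(1/18 + 7/17) = (1/18)/(143/306) = 17/143.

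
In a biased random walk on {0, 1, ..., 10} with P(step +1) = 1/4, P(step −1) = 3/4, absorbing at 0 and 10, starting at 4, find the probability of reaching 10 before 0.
P(hit 10 before 0) = (1 − (3)^4) / (1 − (3)^10) = 10/7381

Let u_k denote P(reach 10 before 0 | start at k). Boundary: u_0 = 0, u_10 = 1. Recurrence: u_k = 1/4·u_{k+1} + 3/4·u_{k-1} for 1 ≤ k ≤ 9. Try u_k = A + B·r^k with r = q/p = (3/4)/(1/4) = 3. Substitution satisfies the recurrence; boundary conditions give:
  u_k = (1 − r^k) / (1 − r^N) = (1 − (3)^4) / (1 − (3)^10) = 10/7381.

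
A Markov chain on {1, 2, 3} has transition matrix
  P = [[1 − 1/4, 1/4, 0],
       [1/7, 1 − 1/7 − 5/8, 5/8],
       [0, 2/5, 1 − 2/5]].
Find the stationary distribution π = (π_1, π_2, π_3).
π = (64/351, 112/351, 175/351)

This is a birth-death chain on three states, which satisfies detailed balance: π_1 · P_{12} = π_2 · P_{21} and π_2 · P_{23} = π_3 · P_{32}.
From π_1 · 1/4 = π_2 · 1/7: π_2/π_1 = (1/4)/(1/7) = 7/4.
From π_2 · 5/8 = π_3 · 2/5: π_3/π_2 = (5/8)/(2/5) = 25/16.
Take π_1 proportional to 1; then unnormalized π = (1, 7/4, 175/64). Normalize by dividing by the sum 351/64:
  π = (64/351, 112/351, 175/351).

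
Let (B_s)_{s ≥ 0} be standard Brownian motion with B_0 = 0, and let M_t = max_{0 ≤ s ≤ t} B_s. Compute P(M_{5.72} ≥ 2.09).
P(M_{5.72} ≥ 2.09) = 2·P(B_{5.72} ≥ 2.09) = 2(1 − Φ(2.09/√5.72)) ≈ 0.3822

By the reflection principle for Brownian motion, P(M_t ≥ a) = 2 · P(B_t ≥ a) for a ≥ 0. Since B_t ~ N(0, t), P(B_t ≥ 2.09) = 1 − Φ(2.09/√t) = 1 − Φ(2.09/√5.72) = 1 − Φ(0.8739). So
  P(M_{5.72} ≥ 2.09) = 2(1 − Φ(0.8739)) ≈ 0.3822.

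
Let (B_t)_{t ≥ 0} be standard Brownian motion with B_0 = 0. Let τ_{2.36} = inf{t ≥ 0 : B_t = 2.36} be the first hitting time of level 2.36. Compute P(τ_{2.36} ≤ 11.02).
P(τ_{2.36} ≤ 11.02) = 2(1 − Φ(2.36/√11.02)) = 2(1 − Φ(0.7109)) ≈ 0.4771

By the reflection principle for standard BM, P(τ_b ≤ t) = 2 · P(B_t ≥ b). Since B_t ~ N(0, t), P(B_t ≥ 2.36) = 1 − Φ(2.36/√t) = 1 − Φ(2.36/√11.02) = 1 − Φ(0.7109) ≈ 0.23857. Doubling: P(τ_{2.36} ≤ 11.02) ≈ 2 · 0.23857 = 0.47714 ≈ 0.4771.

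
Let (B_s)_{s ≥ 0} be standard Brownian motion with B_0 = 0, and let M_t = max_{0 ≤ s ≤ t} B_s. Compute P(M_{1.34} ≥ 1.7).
P(M_{1.34} ≥ 1.7) = 2·P(B_{1.34} ≥ 1.7) = 2(1 − Φ(1.7/√1.34)) ≈ 0.1419

By the reflection principle for Brownian motion, P(M_t ≥ a) = 2 · P(B_t ≥ a) for a ≥ 0. Since B_t ~ N(0, t), P(B_t ≥ 1.7) = 1 − Φ(1.7/√t) = 1 − Φ(1.7/√1.34) = 1 − Φ(1.4686). So
  P(M_{1.34} ≥ 1.7) = 2(1 − Φ(1.4686)) ≈ 0.1419.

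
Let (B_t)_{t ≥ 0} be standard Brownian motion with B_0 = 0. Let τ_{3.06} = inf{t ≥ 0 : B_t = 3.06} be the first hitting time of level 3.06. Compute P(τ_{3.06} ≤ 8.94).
P(τ_{3.06} ≤ 8.94) = 2(1 − Φ(3.06/√8.94)) = 2(1 − Φ(1.0234)) ≈ 0.3061

By the reflection principle for standard BM, P(τ_b ≤ t) = 2 · P(B_t ≥ b). Since B_t ~ N(0, t), P(B_t ≥ 3.06) = 1 − Φ(3.06/√t) = 1 − Φ(3.06/√8.94) = 1 − Φ(1.0234) ≈ 0.15306. Doubling: P(τ_{3.06} ≤ 8.94) ≈ 2 · 0.15306 = 0.30612 ≈ 0.3061.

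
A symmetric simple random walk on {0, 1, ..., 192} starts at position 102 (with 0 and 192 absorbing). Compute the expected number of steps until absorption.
E[τ | X_0 = 102] = 9180

Let v_k = E[τ | X_0 = k]. Boundary: v_0 = v_192 = 0. Recurrence: v_k = 1 + (v_{k-1} + v_{k+1})/2 for 1 ≤ k ≤ 191. The particular solution to v_k − (v_{k-1} + v_{k+1})/2 = 1 is v_k = −k^2. Adding homogeneous solution A + B k and matching boundaries gives v_k = k (192 − k). Substituting k = 102: v_102 = 102 · 90 = 9180.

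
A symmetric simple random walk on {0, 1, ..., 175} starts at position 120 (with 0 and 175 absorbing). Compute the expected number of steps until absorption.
E[τ | X_0 = 120] = 6600

Let v_k = E[τ | X_0 = k]. Boundary: v_0 = v_175 = 0. Recurrence: v_k = 1 + (v_{k-1} + v_{k+1})/2 for 1 ≤ k ≤ 174. The particular solution to v_k − (v_{k-1} + v_{k+1})/2 = 1 is v_k = −k^2. Adding homogeneous solution A + B k and matching boundaries gives v_k = k (175 − k). Substituting k = 120: v_120 = 120 · 55 = 6600.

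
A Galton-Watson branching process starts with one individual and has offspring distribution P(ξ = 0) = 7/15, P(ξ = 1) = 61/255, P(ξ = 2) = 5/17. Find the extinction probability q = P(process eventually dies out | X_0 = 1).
q = 1

Mean offspring μ = 0·7/15 + 1·61/255 + 2·5/17 = 211/255 ≤ 1. For μ ≤ 1 with offspring not concentrated at 1, the Galton-Watson process goes extinct almost surely, so q = 1.
(Algebraic check: The pgf is f(s) = 7/15 + 61/255·s + 5/17·s². The extinction probability q is the smallest fixed point of f in [0, 1]. Setting s = f(s):
  5/17·s² + (61/255 − 1)·s + 7/15 = 0
  5/17·s² − (7/15 + 5/17)·s + 7/15 = 0
which factors as (s − 1)·(5/17·s − 7/15) = 0, giving roots s = 1 and s = (7/15)/(5/17) = 119/75. Since 119/75 ≥ 1, the smallest root in [0, 1] is s = 1.)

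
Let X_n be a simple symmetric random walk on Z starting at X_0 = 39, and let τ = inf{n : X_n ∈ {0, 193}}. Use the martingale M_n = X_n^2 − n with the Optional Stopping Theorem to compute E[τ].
E[τ] = 6006

M_n = X_n^2 − n is a martingale (since E[X_{n+1}^2 | F_n] = X_n^2 + 1). By OST (τ has finite mean in a bounded region), E[M_τ] = E[M_0] = X_0^2 − 0 = 39^2 = 1521. Also E[M_τ] = E[X_τ^2] − E[τ]. The walk exits at 0 or 193, with P(hit 193 first) = 39/193, so E[X_τ^2] = 193^2 · 39/193 + 0 = 7527. Thus E[τ] = E[X_τ^2] − E[M_τ] = 7527 − 1521 = 6006 = 39(193 − 39) = 6006.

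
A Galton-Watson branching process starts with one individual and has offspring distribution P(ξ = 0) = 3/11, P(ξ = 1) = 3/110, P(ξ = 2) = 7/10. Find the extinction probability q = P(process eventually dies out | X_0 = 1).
q = 30/77

The pgf is f(s) = 3/11 + 3/110·s + 7/10·s². The extinction probability q is the smallest fixed point of f in [0, 1]. Setting s = f(s):
  7/10·s² + (3/110 − 1)·s + 3/11 = 0
  7/10·s² − (3/11 + 7/10)·s + 3/11 = 0
which factors as (s − 1)·(7/10·s − 3/11) = 0, giving roots s = 1 and s = (3/11)/(7/10) = 30/77.
Mean offspring μ = 3/110 + 2·7/10 = 157/110 > 1 (supercritical), so q < 1. The extinction probability is the smaller root: q = (3/11)/(7/10) = 30/77.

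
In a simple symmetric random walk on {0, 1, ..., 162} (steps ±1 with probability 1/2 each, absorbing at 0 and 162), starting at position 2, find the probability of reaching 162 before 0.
P(hit 162 before 0) = 2/162 = 1/81

Let u_k = P(hit 162 before 0 | start at k). Then u_0 = 0, u_162 = 1, and u_k = u_{k-1}/2 + u_{k+1}/2 for 1 ≤ k ≤ 161. This harmonic recurrence is solved by u_k = k/162, giving u_2 = 2/162 = 1/81.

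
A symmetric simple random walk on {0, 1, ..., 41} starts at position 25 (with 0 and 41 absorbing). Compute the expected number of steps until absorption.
E[τ | X_0 = 25] = 400

Let v_k = E[τ | X_0 = k]. Boundary: v_0 = v_41 = 0. Recurrence: v_k = 1 + (v_{k-1} + v_{k+1})/2 for 1 ≤ k ≤ 40. The particular solution to v_k − (v_{k-1} + v_{k+1})/2 = 1 is v_k = −k^2. Adding homogeneous solution A + B k and matching boundaries gives v_k = k (41 − k). Substituting k = 25: v_25 = 25 · 16 = 400.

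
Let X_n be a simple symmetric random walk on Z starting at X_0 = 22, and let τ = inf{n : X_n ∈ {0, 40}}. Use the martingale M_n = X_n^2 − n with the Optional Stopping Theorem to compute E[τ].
E[τ] = 396

M_n = X_n^2 − n is a martingale (since E[X_{n+1}^2 | F_n] = X_n^2 + 1). By OST (τ has finite mean in a bounded region), E[M_τ] = E[M_0] = X_0^2 − 0 = 22^2 = 484. Also E[M_τ] = E[X_τ^2] − E[τ]. The walk exits at 0 or 40, with P(hit 40 first) = 22/40, so E[X_τ^2] = 40^2 · 22/40 + 0 = 880. Thus E[τ] = E[X_τ^2] − E[M_τ] = 880 − 484 = 396 = 22(40 − 22) = 396.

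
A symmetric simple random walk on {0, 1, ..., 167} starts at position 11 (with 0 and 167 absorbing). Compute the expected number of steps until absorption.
E[τ | X_0 = 11] = 1716

Let v_k = E[τ | X_0 = k]. Boundary: v_0 = v_167 = 0. Recurrence: v_k = 1 + (v_{k-1} + v_{k+1})/2 for 1 ≤ k ≤ 166. The particular solution to v_k − (v_{k-1} + v_{k+1})/2 = 1 is v_k = −k^2. Adding homogeneous solution A + B k and matching boundaries gives v_k = k (167 − k). Substituting k = 11: v_11 = 11 · 156 = 1716.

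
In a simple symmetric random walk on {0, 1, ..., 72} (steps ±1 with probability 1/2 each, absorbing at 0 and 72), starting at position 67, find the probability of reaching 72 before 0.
P(hit 72 before 0) = 67/72

Let u_k = P(hit 72 before 0 | start at k). Then u_0 = 0, u_72 = 1, and u_k = u_{k-1}/2 + u_{k+1}/2 for 1 ≤ k ≤ 71. This harmonic recurrence is solved by u_k = k/72, giving u_67 = 67/72.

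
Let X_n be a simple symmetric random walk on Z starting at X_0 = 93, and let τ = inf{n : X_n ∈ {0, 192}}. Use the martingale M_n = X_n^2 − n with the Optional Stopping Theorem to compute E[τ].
E[τ] = 9207

M_n = X_n^2 − n is a martingale (since E[X_{n+1}^2 | F_n] = X_n^2 + 1). By OST (τ has finite mean in a bounded region), E[M_τ] = E[M_0] = X_0^2 − 0 = 93^2 = 8649. Also E[M_τ] = E[X_τ^2] − E[τ]. The walk exits at 0 or 192, with P(hit 192 first) = 93/192, so E[X_τ^2] = 192^2 · 93/192 + 0 = 17856. Thus E[τ] = E[X_τ^2] − E[M_τ] = 17856 − 8649 = 9207 = 93(192 − 93) = 9207.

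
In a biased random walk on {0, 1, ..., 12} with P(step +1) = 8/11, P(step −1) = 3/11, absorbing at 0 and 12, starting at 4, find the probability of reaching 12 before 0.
P(hit 12 before 0) = (1 − (3/8)^4) / (1 − (3/8)^12) = 16777216/17115553

Let u_k denote P(reach 12 before 0 | start at k). Boundary: u_0 = 0, u_12 = 1. Recurrence: u_k = 8/11·u_{k+1} + 3/11·u_{k-1} for 1 ≤ k ≤ 11. Try u_k = A + B·r^k with r = q/p = (3/11)/(8/11) = 3/8. Substitution satisfies the recurrence; boundary conditions give:
  u_k = (1 − r^k) / (1 − r^N) = (1 − (3/8)^4) / (1 − (3/8)^12) = 16777216/17115553.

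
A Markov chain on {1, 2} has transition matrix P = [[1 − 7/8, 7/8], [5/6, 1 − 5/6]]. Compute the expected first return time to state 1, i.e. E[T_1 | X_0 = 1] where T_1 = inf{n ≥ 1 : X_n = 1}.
E[T_1 | X_0 = 1] = 1/π_1 = 41/20

For an irreducible recurrent Markov chain with stationary distribution π, E[T_i | X_0 = i] = 1/π_i (Kac's formula). Here π_1 = (5/6)/(7/8 + 5/6) = (5/6)/(41/24) = 20/41, so E[T_1 | X_0 = 1] = 1/π_1 = (7/8 + 5/6)/(5/6) = (41/24)/(5/6) = 41/20.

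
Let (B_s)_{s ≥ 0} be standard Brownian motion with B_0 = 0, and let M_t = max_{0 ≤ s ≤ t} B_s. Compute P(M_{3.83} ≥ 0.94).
P(M_{3.83} ≥ 0.94) = 2·P(B_{3.83} ≥ 0.94) = 2(1 − Φ(0.94/√3.83)) ≈ 0.6310

By the reflection principle for Brownian motion, P(M_t ≥ a) = 2 · P(B_t ≥ a) for a ≥ 0. Since B_t ~ N(0, t), P(B_t ≥ 0.94) = 1 − Φ(0.94/√t) = 1 − Φ(0.94/√3.83) = 1 − Φ(0.4803). So
  P(M_{3.83} ≥ 0.94) = 2(1 − Φ(0.4803)) ≈ 0.6310.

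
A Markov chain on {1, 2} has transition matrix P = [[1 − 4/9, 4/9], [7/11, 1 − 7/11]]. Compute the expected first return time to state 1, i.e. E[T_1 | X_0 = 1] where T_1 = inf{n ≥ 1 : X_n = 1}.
E[T_1 | X_0 = 1] = 1/π_1 = 107/63

For an irreducible recurrent Markov chain with stationary distribution π, E[T_i | X_0 = i] = 1/π_i (Kac's formula). Here π_1 = (7/11)/(4/9 + 7/11) = (7/11)/(107/99) = 63/107, so E[T_1 | X_0 = 1] = 1/π_1 = (4/9 + 7/11)/(7/11) = (107/99)/(7/11) = 107/63.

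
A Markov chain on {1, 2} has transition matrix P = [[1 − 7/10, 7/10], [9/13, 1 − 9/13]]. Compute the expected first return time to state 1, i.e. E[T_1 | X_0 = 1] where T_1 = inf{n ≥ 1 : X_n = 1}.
E[T_1 | X_0 = 1] = 1/π_1 = 181/90

For an irreducible recurrent Markov chain with stationary distribution π, E[T_i | X_0 = i] = 1/π_i (Kac's formula). Here π_1 = (9/13)/(7/10 + 9/13) = (9/13)/(181/130) = 90/181, so E[T_1 | X_0 = 1] = 1/π_1 = (7/10 + 9/13)/(9/13) = (181/130)/(9/13) = 181/90.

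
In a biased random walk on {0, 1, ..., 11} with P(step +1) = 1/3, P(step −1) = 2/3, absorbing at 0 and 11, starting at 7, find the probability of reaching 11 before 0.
P(hit 11 before 0) = (1 − (2)^7) / (1 − (2)^11) = 127/2047

Let u_k denote P(reach 11 before 0 | start at k). Boundary: u_0 = 0, u_11 = 1. Recurrence: u_k = 1/3·u_{k+1} + 2/3·u_{k-1} for 1 ≤ k ≤ 10. Try u_k = A + B·r^k with r = q/p = (2/3)/(1/3) = 2. Substitution satisfies the recurrence; boundary conditions give:
  u_k = (1 − r^k) / (1 − r^N) = (1 − (2)^7) / (1 − (2)^11) = 127/2047.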